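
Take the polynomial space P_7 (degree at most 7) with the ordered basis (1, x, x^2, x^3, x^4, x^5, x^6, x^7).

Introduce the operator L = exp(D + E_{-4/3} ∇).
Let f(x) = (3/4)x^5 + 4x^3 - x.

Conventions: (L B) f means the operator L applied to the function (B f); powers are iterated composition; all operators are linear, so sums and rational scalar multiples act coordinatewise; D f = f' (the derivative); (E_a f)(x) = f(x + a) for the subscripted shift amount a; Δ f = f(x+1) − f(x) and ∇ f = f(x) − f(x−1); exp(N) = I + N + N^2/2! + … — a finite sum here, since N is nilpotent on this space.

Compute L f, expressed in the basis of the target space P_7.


the image equals g(x) = (3/4)x^5 + (15/2)x^4 + (13/2)x^3 - (7/2)x^2 + (1709/18)x - 3697/108

order-1 term: (15/2)x^4 - (55/2)x^3 + (203/2)x^2 - (5159/36)x + 9509/108
order-2 term: 30x^3 - 165x^2 + (2037/4)x - 5137/9
order-3 term: 60x^2 - 330x + 1289/2
order-4 term: 60x - 220
order-5 term: 24
the series for exp(D + E_{-4/3} ∇) f terminates at order 5
exp(D + E_{-4/3} ∇) f = (3/4)x^5 + (15/2)x^4 + (13/2)x^3 - (7/2)x^2 + (1709/18)x - 3697/108


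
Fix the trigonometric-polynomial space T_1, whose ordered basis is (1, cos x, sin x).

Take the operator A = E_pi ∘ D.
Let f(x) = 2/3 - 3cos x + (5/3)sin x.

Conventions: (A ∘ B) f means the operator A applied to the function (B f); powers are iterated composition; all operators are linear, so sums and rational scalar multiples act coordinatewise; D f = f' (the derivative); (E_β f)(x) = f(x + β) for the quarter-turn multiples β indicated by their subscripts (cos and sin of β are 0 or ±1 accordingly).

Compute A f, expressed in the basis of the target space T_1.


D f = (5/3)cos x + 3sin x
E_pi D f = -(5/3)cos x - 3sin x

the image equals g(x) = -(5/3)cos x - 3sin x


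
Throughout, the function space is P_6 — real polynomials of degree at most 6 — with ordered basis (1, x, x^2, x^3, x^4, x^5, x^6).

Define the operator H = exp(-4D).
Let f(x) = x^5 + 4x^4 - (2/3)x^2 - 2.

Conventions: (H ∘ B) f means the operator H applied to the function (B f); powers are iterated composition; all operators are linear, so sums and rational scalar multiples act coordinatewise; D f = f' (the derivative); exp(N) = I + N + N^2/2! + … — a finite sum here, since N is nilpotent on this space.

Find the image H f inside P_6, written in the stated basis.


order-1 term: -20x^4 - 64x^3 + (16/3)x
order-2 term: 160x^3 + 384x^2 - 32/3
order-3 term: -640x^2 - 1024x
order-4 term: 1280x + 1024
order-5 term: -1024
the series for exp(-4D) f terminates at order 5
exp(-4D) f = x^5 - 16x^4 + 96x^3 - (770/3)x^2 + (784/3)x - 38/3

the result is g(x) = x^5 - 16x^4 + 96x^3 - (770/3)x^2 + (784/3)x - 38/3


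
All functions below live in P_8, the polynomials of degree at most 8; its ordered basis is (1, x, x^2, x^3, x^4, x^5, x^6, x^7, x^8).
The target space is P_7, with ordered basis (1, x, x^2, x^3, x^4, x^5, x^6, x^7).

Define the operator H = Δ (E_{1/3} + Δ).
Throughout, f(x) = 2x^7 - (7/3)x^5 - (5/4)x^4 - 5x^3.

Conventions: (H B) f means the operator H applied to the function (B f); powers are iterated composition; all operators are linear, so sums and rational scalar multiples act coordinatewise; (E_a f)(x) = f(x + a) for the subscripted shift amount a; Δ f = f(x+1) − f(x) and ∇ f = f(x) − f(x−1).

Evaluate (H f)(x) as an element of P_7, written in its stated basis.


g(x) = 14x^6 + 154x^5 + (1715/3)x^4 + (29965/27)x^3 + (64793/54)x^2 + (52643/81)x + 361751/2916

E_{1/3} f = 2x^7 + (14/3)x^6 + (7/3)x^5 - (275/108)x^4 - (680/81)x^3 - (1057/162)x^2 - (1441/729)x - 1831/8748
Δ f = 14x^6 + 42x^5 + (175/3)x^4 + (125/3)x^3 - (23/6)x^2 - (53/3)x - 79/12
(E_{1/3} + Δ) f = 2x^7 + (56/3)x^6 + (133/3)x^5 + (6025/108)x^4 + (2695/81)x^3 - (839/81)x^2 - (14320/729)x - 29711/4374
Δ (E_{1/3} + Δ) f = 14x^6 + 154x^5 + (1715/3)x^4 + (29965/27)x^3 + (64793/54)x^2 + (52643/81)x + 361751/2916


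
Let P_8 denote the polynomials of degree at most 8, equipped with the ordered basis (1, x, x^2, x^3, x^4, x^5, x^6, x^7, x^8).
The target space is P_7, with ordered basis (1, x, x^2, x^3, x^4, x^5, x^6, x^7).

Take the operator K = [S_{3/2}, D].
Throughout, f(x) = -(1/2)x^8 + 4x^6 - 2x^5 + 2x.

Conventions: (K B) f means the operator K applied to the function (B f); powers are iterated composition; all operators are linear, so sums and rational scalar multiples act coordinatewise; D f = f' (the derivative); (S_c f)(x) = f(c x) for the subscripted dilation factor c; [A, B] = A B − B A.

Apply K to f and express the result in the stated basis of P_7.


the result is g(x) = (2187/64)x^7 - (729/8)x^5 + (405/16)x^4 - 1

D f = -4x^7 + 24x^5 - 10x^4 + 2
S_{3/2} D f = -(2187/32)x^7 + (729/4)x^5 - (405/8)x^4 + 2
S_{3/2} f = -(6561/512)x^8 + (729/16)x^6 - (243/16)x^5 + 3x
D S_{3/2} f = -(6561/64)x^7 + (2187/8)x^5 - (1215/16)x^4 + 3
[S_{3/2}, D] f = (2187/64)x^7 - (729/8)x^5 + (405/16)x^4 - 1


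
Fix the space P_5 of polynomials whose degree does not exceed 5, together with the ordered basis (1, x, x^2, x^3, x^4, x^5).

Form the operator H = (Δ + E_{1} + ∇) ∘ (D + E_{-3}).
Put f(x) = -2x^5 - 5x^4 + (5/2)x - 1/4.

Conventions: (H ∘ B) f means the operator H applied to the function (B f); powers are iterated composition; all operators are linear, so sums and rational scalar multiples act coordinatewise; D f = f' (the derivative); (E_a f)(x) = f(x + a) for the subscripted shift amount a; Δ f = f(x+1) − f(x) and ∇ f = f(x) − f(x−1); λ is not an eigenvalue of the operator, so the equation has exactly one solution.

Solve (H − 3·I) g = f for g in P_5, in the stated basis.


write g with unknown coordinates in the stated basis and equate coefficients in (H − 3·I) g = f
solving from the highest basis element down gives g = x^5 + 5x^4 + 225x^2 + (815/4)x - 341/2
check: H g = x^5 + 10x^4 + 675x^2 + (2455/4)x - 2047/4
so H g − 3·g = -2x^5 - 5x^4 + (5/2)x - 1/4 = f ✓

the result is g(x) = x^5 + 5x^4 + 225x^2 + (815/4)x - 341/2


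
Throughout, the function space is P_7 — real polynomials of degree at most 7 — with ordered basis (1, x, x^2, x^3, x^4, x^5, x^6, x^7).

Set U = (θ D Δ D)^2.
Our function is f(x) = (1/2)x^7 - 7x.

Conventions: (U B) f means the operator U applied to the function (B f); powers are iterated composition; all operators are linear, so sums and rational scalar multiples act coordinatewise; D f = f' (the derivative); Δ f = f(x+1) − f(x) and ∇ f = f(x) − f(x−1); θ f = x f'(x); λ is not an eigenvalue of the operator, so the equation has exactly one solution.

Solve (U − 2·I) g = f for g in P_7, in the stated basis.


the image equals g(x) = -(1/4)x^7 - (5033/2)x

write g with unknown coordinates in the stated basis and equate coefficients in (U − 2·I) g = f
solving from the highest basis element down gives g = -(1/4)x^7 - (5033/2)x
check: U g = -5040x
so U g − 2·g = (1/2)x^7 - 7x = f ✓


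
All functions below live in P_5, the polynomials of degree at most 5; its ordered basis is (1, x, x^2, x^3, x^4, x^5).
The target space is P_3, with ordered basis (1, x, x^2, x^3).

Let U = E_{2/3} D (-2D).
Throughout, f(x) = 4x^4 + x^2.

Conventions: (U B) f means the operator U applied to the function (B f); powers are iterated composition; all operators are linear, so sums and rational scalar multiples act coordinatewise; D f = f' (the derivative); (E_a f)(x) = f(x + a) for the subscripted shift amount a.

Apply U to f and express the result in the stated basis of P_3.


D f = 16x^3 + 2x
(-2D) f = -32x^3 - 4x
D (-2D) f = -96x^2 - 4
E_{2/3} D (-2D) f = -96x^2 - 128x - 140/3

g(x) = -96x^2 - 128x - 140/3


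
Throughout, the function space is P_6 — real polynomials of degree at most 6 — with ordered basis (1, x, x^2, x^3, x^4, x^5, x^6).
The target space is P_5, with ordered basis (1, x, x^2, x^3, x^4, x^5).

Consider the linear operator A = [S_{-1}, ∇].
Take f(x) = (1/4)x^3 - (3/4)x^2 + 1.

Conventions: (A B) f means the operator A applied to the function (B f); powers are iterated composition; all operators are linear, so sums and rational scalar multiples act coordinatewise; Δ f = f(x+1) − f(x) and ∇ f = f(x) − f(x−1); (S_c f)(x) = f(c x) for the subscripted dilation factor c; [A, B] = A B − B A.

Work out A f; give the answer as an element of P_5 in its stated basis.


∇ f = (3/4)x^2 - (9/4)x + 1
S_{-1} ∇ f = (3/4)x^2 + (9/4)x + 1
S_{-1} f = -(1/4)x^3 - (3/4)x^2 + 1
∇ S_{-1} f = -(3/4)x^2 - (3/4)x + 1/2
[S_{-1}, ∇] f = (3/2)x^2 + 3x + 1/2

the image equals g(x) = (3/2)x^2 + 3x + 1/2


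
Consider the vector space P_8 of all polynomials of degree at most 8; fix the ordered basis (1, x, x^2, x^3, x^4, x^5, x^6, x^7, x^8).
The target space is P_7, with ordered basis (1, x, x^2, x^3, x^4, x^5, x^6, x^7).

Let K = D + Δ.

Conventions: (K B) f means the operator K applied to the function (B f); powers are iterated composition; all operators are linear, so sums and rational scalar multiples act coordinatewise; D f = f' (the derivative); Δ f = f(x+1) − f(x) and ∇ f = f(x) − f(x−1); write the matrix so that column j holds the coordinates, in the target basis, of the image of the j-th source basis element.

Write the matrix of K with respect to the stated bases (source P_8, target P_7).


image of 1: 0
image of x: 2
image of x^2: 4x + 1
image of x^3: 6x^2 + 3x + 1
image of x^4: 8x^3 + 6x^2 + 4x + 1
image of x^5: 10x^4 + 10x^3 + 10x^2 + 5x + 1
image of x^6: 12x^5 + 15x^4 + 20x^3 + 15x^2 + 6x + 1
image of x^7: 14x^6 + 21x^5 + 35x^4 + 35x^3 + 21x^2 + 7x + 1
image of x^8: 16x^7 + 28x^6 + 56x^5 + 70x^4 + 56x^3 + 28x^2 + 8x + 1
each image's coordinates form column j of the matrix

the matrix is [[0, 2, 1, 1, 1, 1, 1, 1, 1]; [0, 0, 4, 3, 4, 5, 6, 7, 8]; [0, 0, 0, 6, 6, 10, 15, 21, 28]; [0, 0, 0, 0, 8, 10, 20, 35, 56]; [0, 0, 0, 0, 0, 10, 15, 35, 70]; [0, 0, 0, 0, 0, 0, 12, 21, 56]; [0, 0, 0, 0, 0, 0, 0, 14, 28]; [0, 0, 0, 0, 0, 0, 0, 0, 16]] (rows listed top to bottom)


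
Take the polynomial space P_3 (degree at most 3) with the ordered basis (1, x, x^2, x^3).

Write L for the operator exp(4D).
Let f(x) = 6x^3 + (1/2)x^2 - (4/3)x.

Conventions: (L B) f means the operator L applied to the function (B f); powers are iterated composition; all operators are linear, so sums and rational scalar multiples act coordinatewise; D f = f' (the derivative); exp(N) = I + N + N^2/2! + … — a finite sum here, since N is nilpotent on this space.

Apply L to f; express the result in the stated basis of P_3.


order-1 term: 72x^2 + 4x - 16/3
order-2 term: 288x + 8
order-3 term: 384
the series for exp(4D) f terminates at order 3
exp(4D) f = 6x^3 + (145/2)x^2 + (872/3)x + 1160/3

the result is g(x) = 6x^3 + (145/2)x^2 + (872/3)x + 1160/3


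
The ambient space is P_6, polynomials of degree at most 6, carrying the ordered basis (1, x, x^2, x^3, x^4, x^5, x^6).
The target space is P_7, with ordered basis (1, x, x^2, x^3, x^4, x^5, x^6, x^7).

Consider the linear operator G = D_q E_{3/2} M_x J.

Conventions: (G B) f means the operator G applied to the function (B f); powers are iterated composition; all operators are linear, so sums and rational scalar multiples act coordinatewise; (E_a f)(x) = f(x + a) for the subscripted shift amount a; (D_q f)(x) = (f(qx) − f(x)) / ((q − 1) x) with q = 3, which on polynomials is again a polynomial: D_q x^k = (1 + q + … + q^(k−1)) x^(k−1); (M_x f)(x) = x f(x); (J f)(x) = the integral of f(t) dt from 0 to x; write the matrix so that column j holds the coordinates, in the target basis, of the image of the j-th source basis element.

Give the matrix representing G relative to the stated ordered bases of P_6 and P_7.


image of 1: 4x + 3
image of x: (13/2)x^2 + 9x + 27/8
image of x^2: (40/3)x^3 + 26x^2 + 18x + 9/2
image of x^3: (121/4)x^4 + 75x^3 + (585/8)x^2 + (135/4)x + 405/64
image of x^4: (364/5)x^5 + (1089/5)x^4 + 270x^3 + (351/2)x^2 + (243/4)x + 729/80
image of x^5: (1093/6)x^6 + 637x^5 + (7623/8)x^4 + (1575/2)x^3 + (12285/32)x^2 + (1701/16)x + 1701/128
image of x^6: (3280/7)x^7 + (13116/7)x^6 + 3276x^5 + 3267x^4 + 2025x^3 + (3159/4)x^2 + (729/4)x + 2187/112
each image's coordinates form column j of the matrix

the matrix is [[3, 27/8, 9/2, 405/64, 729/80, 1701/128, 2187/112]; [4, 9, 18, 135/4, 243/4, 1701/16, 729/4]; [0, 13/2, 26, 585/8, 351/2, 12285/32, 3159/4]; [0, 0, 40/3, 75, 270, 1575/2, 2025]; [0, 0, 0, 121/4, 1089/5, 7623/8, 3267]; [0, 0, 0, 0, 364/5, 637, 3276]; [0, 0, 0, 0, 0, 1093/6, 13116/7]; [0, 0, 0, 0, 0, 0, 3280/7]] (rows listed top to bottom)


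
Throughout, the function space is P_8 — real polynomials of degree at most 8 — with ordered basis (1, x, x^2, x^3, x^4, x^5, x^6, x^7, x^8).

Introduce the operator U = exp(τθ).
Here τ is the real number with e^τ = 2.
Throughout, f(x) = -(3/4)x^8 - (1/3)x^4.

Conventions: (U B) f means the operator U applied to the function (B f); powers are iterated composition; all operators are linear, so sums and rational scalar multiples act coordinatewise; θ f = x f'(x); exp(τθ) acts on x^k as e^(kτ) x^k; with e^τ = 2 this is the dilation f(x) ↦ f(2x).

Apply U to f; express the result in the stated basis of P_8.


exp(τθ) x^k = e^(kτ) x^k; with e^τ = 2 this sends x^k to 2^k x^k
x^4 ↦ 16 x^4
x^8 ↦ 256 x^8
applying this coordinatewise to f: exp(τθ) f = -192x^8 - (16/3)x^4

the result is g(x) = -192x^8 - (16/3)x^4


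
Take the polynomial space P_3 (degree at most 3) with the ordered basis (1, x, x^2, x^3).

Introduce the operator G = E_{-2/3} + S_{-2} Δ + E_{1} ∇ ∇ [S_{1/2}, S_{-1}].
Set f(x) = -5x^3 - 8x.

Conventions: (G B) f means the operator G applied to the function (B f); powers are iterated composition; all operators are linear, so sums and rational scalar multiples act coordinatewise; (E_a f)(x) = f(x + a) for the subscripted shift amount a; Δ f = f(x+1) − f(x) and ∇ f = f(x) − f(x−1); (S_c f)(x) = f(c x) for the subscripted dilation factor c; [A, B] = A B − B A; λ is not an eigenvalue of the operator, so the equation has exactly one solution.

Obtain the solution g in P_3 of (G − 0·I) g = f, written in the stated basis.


the result is g(x) = -5x^3 + 50x^2 + (706/3)x - 3973/27

write g with unknown coordinates in the stated basis and equate coefficients in (G − 0·I) g = f
solving from the highest basis element down gives g = -5x^3 + 50x^2 + (706/3)x - 3973/27
check: G g = -5x^3 - 8x
so G g − 0·g = -5x^3 - 8x = f ✓


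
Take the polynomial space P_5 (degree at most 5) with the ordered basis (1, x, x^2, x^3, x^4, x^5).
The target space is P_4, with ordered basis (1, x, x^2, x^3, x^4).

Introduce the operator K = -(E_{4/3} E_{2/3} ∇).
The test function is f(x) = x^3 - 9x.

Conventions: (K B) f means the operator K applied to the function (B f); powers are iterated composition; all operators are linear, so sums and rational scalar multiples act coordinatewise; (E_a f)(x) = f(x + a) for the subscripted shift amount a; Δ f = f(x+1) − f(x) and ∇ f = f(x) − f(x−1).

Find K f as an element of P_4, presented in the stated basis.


the image equals g(x) = -3x^2 - 9x + 2

∇ f = 3x^2 - 3x - 8
E_{2/3} ∇ f = 3x^2 + x - 26/3
E_{4/3} (E_{2/3} ∇) f = 3x^2 + 9x - 2
(-(E_{4/3} E_{2/3} ∇)) f = -3x^2 - 9x + 2


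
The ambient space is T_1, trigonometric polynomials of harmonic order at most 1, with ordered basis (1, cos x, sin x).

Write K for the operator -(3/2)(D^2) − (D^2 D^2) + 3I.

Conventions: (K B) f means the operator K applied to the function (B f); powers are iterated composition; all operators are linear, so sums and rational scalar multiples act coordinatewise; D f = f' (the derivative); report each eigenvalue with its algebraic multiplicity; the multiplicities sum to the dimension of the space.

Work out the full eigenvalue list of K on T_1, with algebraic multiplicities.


λ = 3 (multiplicity 1), λ = 7/2 (multiplicity 2)

image of 1: 3
image of cos x: (7/2)cos x
image of sin x: (7/2)sin x
the matrix is diagonal; its diagonal is (3, 7/2, 7/2)
for a triangular matrix the eigenvalues are the diagonal entries, with algebraic multiplicity their repetition count


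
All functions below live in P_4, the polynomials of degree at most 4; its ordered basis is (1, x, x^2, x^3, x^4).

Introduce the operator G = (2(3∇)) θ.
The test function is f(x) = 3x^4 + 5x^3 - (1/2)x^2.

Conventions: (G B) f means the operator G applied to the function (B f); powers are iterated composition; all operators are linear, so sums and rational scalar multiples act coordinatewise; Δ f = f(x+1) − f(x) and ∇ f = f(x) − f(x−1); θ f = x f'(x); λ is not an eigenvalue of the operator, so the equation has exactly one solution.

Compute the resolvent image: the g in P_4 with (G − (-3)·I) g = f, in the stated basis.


write g with unknown coordinates in the stated basis and equate coefficients in (G − (-3)·I) g = f
solving from the highest basis element down gives g = x^4 - (91/3)x^3 + (3563/6)x^2 - (15986/3)x + 39668/3
check: G g = 96x^3 - 1782x^2 + 15986x - 39668
so G g − (-3)·g = 3x^4 + 5x^3 - (1/2)x^2 = f ✓

the image equals g(x) = x^4 - (91/3)x^3 + (3563/6)x^2 - (15986/3)x + 39668/3


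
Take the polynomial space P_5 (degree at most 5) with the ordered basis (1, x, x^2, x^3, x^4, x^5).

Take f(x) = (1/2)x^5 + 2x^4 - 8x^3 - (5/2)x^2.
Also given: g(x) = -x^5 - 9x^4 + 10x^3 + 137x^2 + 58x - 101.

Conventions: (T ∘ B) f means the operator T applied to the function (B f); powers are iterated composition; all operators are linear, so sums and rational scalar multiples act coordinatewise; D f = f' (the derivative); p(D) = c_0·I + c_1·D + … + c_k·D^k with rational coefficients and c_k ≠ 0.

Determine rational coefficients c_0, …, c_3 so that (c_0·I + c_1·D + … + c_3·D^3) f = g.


D^0 f = (1/2)x^5 + 2x^4 - 8x^3 - (5/2)x^2
D^1 f = (5/2)x^4 + 8x^3 - 24x^2 - 5x
D^2 f = 10x^3 + 24x^2 - 48x - 5
D^3 f = 30x^2 + 48x - 48
matching coefficients of g against c_0 f + c_1 Df + … from the top degree down determines the c_i
solution: c_0 = -2, c_1 = -2, c_2 = 1, c_3 = 2

c_0 = -2, c_1 = -2, c_2 = 1, c_3 = 2


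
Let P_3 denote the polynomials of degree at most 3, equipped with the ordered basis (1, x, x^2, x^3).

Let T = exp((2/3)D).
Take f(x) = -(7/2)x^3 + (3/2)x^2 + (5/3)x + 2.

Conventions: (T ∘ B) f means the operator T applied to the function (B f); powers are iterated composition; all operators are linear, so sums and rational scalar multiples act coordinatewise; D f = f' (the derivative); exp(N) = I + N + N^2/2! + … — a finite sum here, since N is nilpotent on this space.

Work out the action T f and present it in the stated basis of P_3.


order-1 term: -7x^2 + 2x + 10/9
order-2 term: -(14/3)x + 2/3
order-3 term: -28/27
the series for exp((2/3)D) f terminates at order 3
exp((2/3)D) f = -(7/2)x^3 - (11/2)x^2 - x + 74/27

g(x) = -(7/2)x^3 - (11/2)x^2 - x + 74/27


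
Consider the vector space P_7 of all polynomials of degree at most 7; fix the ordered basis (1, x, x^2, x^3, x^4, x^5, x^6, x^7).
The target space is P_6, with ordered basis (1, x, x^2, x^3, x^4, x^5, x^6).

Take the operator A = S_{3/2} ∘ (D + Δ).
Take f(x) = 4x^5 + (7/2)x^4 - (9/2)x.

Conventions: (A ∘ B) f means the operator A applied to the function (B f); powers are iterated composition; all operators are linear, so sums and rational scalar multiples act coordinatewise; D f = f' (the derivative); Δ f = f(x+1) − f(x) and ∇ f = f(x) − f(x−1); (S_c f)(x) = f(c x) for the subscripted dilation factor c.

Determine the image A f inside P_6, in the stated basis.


D f = 20x^4 + 14x^3 - 9/2
Δ f = 20x^4 + 54x^3 + 61x^2 + 34x + 3
(D + Δ) f = 40x^4 + 68x^3 + 61x^2 + 34x - 3/2
S_{3/2} (D + Δ) f = (405/2)x^4 + (459/2)x^3 + (549/4)x^2 + 51x - 3/2

the result is g(x) = (405/2)x^4 + (459/2)x^3 + (549/4)x^2 + 51x - 3/2


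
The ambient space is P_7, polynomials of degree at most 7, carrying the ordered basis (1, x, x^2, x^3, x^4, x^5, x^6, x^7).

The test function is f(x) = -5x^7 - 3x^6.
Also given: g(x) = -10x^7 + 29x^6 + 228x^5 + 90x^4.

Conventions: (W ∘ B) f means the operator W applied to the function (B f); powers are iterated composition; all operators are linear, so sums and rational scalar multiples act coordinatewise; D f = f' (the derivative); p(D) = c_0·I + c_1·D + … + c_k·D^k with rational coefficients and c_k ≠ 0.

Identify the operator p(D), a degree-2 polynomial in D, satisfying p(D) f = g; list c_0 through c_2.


D^0 f = -5x^7 - 3x^6
D^1 f = -35x^6 - 18x^5
D^2 f = -210x^5 - 90x^4
matching coefficients of g against c_0 f + c_1 Df + … from the top degree down determines the c_i
solution: c_0 = 2, c_1 = -1, c_2 = -1

p(D) = 2·I − D − D^2, i.e. c_0 = 2, c_1 = -1, c_2 = -1


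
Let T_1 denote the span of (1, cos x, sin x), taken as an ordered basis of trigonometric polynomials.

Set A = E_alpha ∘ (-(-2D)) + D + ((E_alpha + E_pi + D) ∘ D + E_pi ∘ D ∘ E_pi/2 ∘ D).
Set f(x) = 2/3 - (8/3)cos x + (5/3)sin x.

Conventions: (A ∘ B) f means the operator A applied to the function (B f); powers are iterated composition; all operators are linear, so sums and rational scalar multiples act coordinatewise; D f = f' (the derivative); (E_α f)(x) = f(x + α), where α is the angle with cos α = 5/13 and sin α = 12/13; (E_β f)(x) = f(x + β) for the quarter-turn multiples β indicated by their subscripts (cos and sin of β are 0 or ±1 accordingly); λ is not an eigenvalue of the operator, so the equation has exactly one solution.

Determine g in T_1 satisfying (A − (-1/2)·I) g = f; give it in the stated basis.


g(x) = 4/3 + (800/2391)cos x - (582/797)sin x

write g with unknown coordinates in the stated basis and equate coefficients in (A − (-1/2)·I) g = f
solving from the highest basis element down gives g = 4/3 + (800/2391)cos x - (582/797)sin x
check: A g = -(6776/2391)cos x + (4858/2391)sin x
so A g − (-1/2)·g = 2/3 - (8/3)cos x + (5/3)sin x = f ✓


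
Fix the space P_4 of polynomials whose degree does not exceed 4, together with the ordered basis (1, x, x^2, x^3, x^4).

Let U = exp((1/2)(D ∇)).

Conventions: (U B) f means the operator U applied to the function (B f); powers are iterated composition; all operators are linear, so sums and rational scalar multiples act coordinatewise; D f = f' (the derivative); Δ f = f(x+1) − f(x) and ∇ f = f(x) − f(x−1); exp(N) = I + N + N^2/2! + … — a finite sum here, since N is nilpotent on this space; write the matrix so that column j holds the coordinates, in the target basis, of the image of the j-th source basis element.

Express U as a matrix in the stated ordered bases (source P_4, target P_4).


the matrix is [[1, 0, 1, -3/2, 5]; [0, 1, 0, 3, -6]; [0, 0, 1, 0, 6]; [0, 0, 0, 1, 0]; [0, 0, 0, 0, 1]] (rows listed top to bottom)

image of 1: 1
image of x: x
image of x^2: x^2 + 1
image of x^3: x^3 + 3x - 3/2
image of x^4: x^4 + 6x^2 - 6x + 5
each image's coordinates form column j of the matrix


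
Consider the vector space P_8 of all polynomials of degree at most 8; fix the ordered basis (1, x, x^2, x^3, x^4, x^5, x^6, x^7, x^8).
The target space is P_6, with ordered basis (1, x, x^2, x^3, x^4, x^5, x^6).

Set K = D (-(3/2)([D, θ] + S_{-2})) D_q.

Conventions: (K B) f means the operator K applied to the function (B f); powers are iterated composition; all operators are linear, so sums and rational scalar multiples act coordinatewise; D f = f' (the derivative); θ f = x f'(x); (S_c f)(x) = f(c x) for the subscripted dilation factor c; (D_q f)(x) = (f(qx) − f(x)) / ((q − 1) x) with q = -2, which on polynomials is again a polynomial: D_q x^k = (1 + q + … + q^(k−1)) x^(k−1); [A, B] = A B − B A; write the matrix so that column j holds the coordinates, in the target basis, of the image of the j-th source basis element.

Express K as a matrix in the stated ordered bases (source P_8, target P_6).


the matrix is [[0, 0, -3, -9, 0, 0, 0, 0, 0]; [0, 0, 0, -36, 45, 0, 0, 0, 0]; [0, 0, 0, 0, -180, -198, 0, 0, 0]; [0, 0, 0, 0, 0, -1056, 630, 0, 0]; [0, 0, 0, 0, 0, 0, -5040, -1935, 0]; [0, 0, 0, 0, 0, 0, 0, -24768, 5355]; [0, 0, 0, 0, 0, 0, 0, 0, -114240]] (rows listed top to bottom)

image of 1: 0
image of x: 0
image of x^2: -3
image of x^3: -36x - 9
image of x^4: -180x^2 + 45x
image of x^5: -1056x^3 - 198x^2
image of x^6: -5040x^4 + 630x^3
image of x^7: -24768x^5 - 1935x^4
image of x^8: -114240x^6 + 5355x^5
each image's coordinates form column j of the matrix


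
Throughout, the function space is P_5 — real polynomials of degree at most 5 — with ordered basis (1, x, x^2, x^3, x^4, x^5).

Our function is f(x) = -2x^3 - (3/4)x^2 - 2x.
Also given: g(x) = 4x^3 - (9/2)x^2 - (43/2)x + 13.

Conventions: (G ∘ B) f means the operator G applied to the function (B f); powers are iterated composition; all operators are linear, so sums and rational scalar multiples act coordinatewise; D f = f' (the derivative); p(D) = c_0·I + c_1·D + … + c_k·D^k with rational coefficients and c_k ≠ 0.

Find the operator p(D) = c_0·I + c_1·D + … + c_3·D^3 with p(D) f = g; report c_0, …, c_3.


D^0 f = -2x^3 - (3/4)x^2 - 2x
D^1 f = -6x^2 - (3/2)x - 2
D^2 f = -12x - 3/2
D^3 f = -12
matching coefficients of g against c_0 f + c_1 Df + … from the top degree down determines the c_i
solution: c_0 = -2, c_1 = 1, c_2 = 2, c_3 = -3/2

p(D) = -2·I + D + 2·D^2 − (3/2)·D^3, i.e. c_0 = -2, c_1 = 1, c_2 = 2, c_3 = -3/2


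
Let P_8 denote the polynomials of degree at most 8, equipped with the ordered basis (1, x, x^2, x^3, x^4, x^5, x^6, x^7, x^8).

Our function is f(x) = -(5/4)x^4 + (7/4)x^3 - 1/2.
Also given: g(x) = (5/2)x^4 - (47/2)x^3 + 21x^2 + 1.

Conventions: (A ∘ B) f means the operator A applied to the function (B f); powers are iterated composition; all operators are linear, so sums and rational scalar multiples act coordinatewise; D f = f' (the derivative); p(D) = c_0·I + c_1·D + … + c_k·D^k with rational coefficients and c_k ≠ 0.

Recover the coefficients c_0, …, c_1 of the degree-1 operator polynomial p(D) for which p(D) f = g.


p(D) = -2·I + 4·D, i.e. c_0 = -2, c_1 = 4

D^0 f = -(5/4)x^4 + (7/4)x^3 - 1/2
D^1 f = -5x^3 + (21/4)x^2
matching coefficients of g against c_0 f + c_1 Df + … from the top degree down determines the c_i
solution: c_0 = -2, c_1 = 4


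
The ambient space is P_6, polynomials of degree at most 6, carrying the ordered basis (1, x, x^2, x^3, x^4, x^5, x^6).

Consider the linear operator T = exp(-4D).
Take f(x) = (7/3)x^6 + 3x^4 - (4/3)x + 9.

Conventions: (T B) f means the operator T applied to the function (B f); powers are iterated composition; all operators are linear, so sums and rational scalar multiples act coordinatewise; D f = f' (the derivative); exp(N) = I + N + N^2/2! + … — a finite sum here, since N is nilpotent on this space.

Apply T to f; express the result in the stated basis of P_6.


the image equals g(x) = (7/3)x^6 - 56x^5 + 563x^4 - (9104/3)x^3 + 9248x^2 - (45316/3)x + 31019/3

order-1 term: -56x^5 - 48x^3 + 16/3
order-2 term: 560x^4 + 288x^2
order-3 term: -(8960/3)x^3 - 768x
order-4 term: 8960x^2 + 768
order-5 term: -14336x
order-6 term: 28672/3
the series for exp(-4D) f terminates at order 6
exp(-4D) f = (7/3)x^6 - 56x^5 + 563x^4 - (9104/3)x^3 + 9248x^2 - (45316/3)x + 31019/3


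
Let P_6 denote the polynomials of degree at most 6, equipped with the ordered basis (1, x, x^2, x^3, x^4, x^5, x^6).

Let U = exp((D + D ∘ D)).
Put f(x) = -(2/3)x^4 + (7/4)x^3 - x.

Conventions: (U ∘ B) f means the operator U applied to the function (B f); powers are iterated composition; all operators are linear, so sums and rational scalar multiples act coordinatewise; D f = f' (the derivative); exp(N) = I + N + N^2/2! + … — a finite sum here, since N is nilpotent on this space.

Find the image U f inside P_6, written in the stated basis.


order-1 term: -(8/3)x^3 - (11/4)x^2 + (21/2)x - 1
order-2 term: -4x^2 - (43/4)x + 5/2
order-3 term: -(8/3)x - 25/4
order-4 term: -2/3
the series for exp((D + D ∘ D)) f terminates at order 4
exp((D + D ∘ D)) f = -(2/3)x^4 - (11/12)x^3 - (27/4)x^2 - (47/12)x - 65/12

g(x) = -(2/3)x^4 - (11/12)x^3 - (27/4)x^2 - (47/12)x - 65/12


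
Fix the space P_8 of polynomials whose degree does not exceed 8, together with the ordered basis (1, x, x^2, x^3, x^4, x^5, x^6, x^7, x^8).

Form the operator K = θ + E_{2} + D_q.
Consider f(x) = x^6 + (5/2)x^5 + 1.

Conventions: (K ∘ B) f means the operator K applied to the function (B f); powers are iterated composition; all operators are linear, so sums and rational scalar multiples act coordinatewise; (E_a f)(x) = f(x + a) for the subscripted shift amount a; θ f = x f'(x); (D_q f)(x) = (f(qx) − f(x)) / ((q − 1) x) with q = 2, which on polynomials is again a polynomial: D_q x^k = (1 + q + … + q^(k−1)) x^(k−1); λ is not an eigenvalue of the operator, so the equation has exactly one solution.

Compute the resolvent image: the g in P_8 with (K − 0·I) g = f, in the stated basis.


write g with unknown coordinates in the stated basis and equate coefficients in (K − 0·I) g = f
solving from the highest basis element down gives g = (1/7)x^6 - (115/84)x^5 + (799/84)x^4 - (15697/336)x^3 + (50879/336)x^2 - (242477/672)x + 493247/672
check: K g = x^6 + (5/2)x^5 + 1
so K g − 0·g = x^6 + (5/2)x^5 + 1 = f ✓

the result is g(x) = (1/7)x^6 - (115/84)x^5 + (799/84)x^4 - (15697/336)x^3 + (50879/336)x^2 - (242477/672)x + 493247/672


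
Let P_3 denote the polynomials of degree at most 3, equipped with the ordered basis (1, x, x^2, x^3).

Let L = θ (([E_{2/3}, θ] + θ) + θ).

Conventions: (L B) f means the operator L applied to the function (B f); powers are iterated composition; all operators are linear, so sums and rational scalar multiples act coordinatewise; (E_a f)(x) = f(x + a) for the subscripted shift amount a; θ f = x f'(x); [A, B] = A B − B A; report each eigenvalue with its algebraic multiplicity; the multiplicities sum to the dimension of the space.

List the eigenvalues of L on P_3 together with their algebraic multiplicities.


image of 1: 0
image of x: 2x
image of x^2: 8x^2 + (4/3)x
image of x^3: 18x^3 + 4x^2 + (8/3)x
the matrix is upper triangular; its diagonal is (0, 2, 8, 18)
for a triangular matrix the eigenvalues are the diagonal entries, with algebraic multiplicity their repetition count

λ = 0 (multiplicity 1), λ = 2 (multiplicity 1), λ = 8 (multiplicity 1), λ = 18 (multiplicity 1)


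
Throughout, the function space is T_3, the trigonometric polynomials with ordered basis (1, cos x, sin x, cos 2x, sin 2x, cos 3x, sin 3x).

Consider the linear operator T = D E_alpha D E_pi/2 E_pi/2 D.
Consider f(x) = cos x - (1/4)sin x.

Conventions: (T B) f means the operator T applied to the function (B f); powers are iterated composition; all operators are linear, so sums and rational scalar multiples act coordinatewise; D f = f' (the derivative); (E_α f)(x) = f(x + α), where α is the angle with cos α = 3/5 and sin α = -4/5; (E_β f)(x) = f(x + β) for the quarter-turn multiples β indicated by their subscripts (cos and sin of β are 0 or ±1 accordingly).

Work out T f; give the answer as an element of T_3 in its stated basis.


the result is g(x) = (13/20)cos x - (4/5)sin x

D f = -(1/4)cos x - sin x
E_pi/2 D f = -cos x + (1/4)sin x
E_pi/2 (E_pi/2 D) f = (1/4)cos x + sin x
D E_pi/2 (E_pi/2 D) f = cos x - (1/4)sin x
E_alpha (D E_pi/2) (E_pi/2 D) f = (4/5)cos x + (13/20)sin x
D E_alpha (D E_pi/2) (E_pi/2 D) f = (13/20)cos x - (4/5)sin x


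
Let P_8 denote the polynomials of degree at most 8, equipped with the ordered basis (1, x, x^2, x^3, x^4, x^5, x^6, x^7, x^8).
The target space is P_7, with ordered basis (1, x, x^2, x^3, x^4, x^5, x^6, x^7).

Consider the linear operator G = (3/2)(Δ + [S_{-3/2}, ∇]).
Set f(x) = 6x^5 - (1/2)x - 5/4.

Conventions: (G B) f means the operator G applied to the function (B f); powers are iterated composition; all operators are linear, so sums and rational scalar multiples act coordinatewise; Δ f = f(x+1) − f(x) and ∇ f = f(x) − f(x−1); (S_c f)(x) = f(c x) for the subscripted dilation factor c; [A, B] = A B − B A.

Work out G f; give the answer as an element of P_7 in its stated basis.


Δ f = 30x^4 + 60x^3 + 60x^2 + 30x + 11/2
∇ f = 30x^4 - 60x^3 + 60x^2 - 30x + 11/2
S_{-3/2} ∇ f = (1215/8)x^4 + (405/2)x^3 + 135x^2 + 45x + 11/2
S_{-3/2} f = -(729/16)x^5 + (3/4)x - 5/4
∇ S_{-3/2} f = -(3645/16)x^4 + (3645/8)x^3 - (3645/8)x^2 + (3645/16)x - 717/16
[S_{-3/2}, ∇] f = (6075/16)x^4 - (2025/8)x^3 + (4725/8)x^2 - (2925/16)x + 805/16
(Δ + [S_{-3/2}, ∇]) f = (6555/16)x^4 - (1545/8)x^3 + (5205/8)x^2 - (2445/16)x + 893/16
((3/2)(Δ + [S_{-3/2}, ∇])) f = (19665/32)x^4 - (4635/16)x^3 + (15615/16)x^2 - (7335/32)x + 2679/32

the image equals g(x) = (19665/32)x^4 - (4635/16)x^3 + (15615/16)x^2 - (7335/32)x + 2679/32


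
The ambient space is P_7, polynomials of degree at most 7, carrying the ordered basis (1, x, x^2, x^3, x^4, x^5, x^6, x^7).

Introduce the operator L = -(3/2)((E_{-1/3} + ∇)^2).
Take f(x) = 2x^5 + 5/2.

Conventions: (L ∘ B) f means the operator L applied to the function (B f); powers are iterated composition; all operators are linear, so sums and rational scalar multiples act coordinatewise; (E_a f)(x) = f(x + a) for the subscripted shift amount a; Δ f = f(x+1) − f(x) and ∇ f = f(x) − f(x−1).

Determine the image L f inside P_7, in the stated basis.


E_{-1/3} f = 2x^5 - (10/3)x^4 + (20/9)x^3 - (20/27)x^2 + (10/81)x + 1211/486
∇ f = 10x^4 - 20x^3 + 20x^2 - 10x + 2
(E_{-1/3} + ∇) f = 2x^5 + (20/3)x^4 - (160/9)x^3 + (520/27)x^2 - (800/81)x + 2183/486
E_{-1/3} (E_{-1/3} + ∇) f = 2x^5 + (10/3)x^4 - (220/9)x^3 + (1100/27)x^2 - (2390/81)x + 5179/486
∇ (E_{-1/3} + ∇) f = 10x^4 + (20/3)x^3 - (220/3)x^2 + (2930/27)x - 4178/81
(E_{-1/3} + ∇) (E_{-1/3} + ∇) f = 2x^5 + (40/3)x^4 - (160/9)x^3 - (880/27)x^2 + (6400/81)x - 19889/486
(-(3/2)((E_{-1/3} + ∇)^2)) f = -3x^5 - 20x^4 + (80/3)x^3 + (440/9)x^2 - (3200/27)x + 19889/324

the image equals g(x) = -3x^5 - 20x^4 + (80/3)x^3 + (440/9)x^2 - (3200/27)x + 19889/324


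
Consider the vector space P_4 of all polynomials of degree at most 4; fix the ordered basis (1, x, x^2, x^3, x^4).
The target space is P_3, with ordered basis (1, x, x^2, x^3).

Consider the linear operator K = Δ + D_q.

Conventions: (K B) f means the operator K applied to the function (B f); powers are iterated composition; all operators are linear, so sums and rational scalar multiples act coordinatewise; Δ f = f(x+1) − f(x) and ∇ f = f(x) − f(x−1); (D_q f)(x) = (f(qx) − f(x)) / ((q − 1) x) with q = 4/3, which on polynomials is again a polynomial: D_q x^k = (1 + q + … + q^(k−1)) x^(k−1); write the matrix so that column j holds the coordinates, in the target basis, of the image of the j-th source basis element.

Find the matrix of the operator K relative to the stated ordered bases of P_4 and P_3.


the matrix is [[0, 2, 1, 1, 1]; [0, 0, 13/3, 3, 4]; [0, 0, 0, 64/9, 6]; [0, 0, 0, 0, 283/27]] (rows listed top to bottom)

image of 1: 0
image of x: 2
image of x^2: (13/3)x + 1
image of x^3: (64/9)x^2 + 3x + 1
image of x^4: (283/27)x^3 + 6x^2 + 4x + 1
each image's coordinates form column j of the matrix


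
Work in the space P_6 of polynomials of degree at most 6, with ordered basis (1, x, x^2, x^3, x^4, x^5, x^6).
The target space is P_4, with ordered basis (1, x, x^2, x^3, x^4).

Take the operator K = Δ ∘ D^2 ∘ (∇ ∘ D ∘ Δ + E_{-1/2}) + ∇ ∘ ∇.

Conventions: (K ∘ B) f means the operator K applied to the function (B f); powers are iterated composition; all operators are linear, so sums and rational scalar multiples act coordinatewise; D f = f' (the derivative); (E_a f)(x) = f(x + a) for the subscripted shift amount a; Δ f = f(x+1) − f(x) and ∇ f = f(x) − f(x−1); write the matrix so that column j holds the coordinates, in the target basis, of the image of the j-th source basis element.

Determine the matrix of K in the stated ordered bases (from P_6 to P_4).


image of 1: 0
image of x: 0
image of x^2: 2
image of x^3: 6x
image of x^4: 12x^2 + 14
image of x^5: 20x^3 + 70x - 25
image of x^6: 30x^4 + 210x^2 - 150x + 782
each image's coordinates form column j of the matrix

the matrix is [[0, 0, 2, 0, 14, -25, 782]; [0, 0, 0, 6, 0, 70, -150]; [0, 0, 0, 0, 12, 0, 210]; [0, 0, 0, 0, 0, 20, 0]; [0, 0, 0, 0, 0, 0, 30]] (rows listed top to bottom)


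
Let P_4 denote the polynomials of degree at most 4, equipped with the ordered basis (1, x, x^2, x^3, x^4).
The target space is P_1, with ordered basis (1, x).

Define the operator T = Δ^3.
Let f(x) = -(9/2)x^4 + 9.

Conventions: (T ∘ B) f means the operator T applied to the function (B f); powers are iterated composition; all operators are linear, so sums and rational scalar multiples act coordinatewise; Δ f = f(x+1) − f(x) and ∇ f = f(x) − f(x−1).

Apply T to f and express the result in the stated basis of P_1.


Δ f = -18x^3 - 27x^2 - 18x - 9/2
Δ Δ f = -54x^2 - 108x - 63
Δ Δ Δ f = -108x - 162

the result is g(x) = -108x - 162


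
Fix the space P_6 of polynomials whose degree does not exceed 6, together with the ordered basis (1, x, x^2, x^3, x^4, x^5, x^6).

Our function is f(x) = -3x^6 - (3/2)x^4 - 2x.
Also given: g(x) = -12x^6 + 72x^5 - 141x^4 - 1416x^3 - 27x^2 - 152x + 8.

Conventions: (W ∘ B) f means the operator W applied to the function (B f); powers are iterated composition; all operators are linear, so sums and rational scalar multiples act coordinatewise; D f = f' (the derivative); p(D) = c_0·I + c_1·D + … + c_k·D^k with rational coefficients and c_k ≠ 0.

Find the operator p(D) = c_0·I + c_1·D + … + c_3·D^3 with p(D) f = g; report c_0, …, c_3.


D^0 f = -3x^6 - (3/2)x^4 - 2x
D^1 f = -18x^5 - 6x^3 - 2
D^2 f = -90x^4 - 18x^2
D^3 f = -360x^3 - 36x
matching coefficients of g against c_0 f + c_1 Df + … from the top degree down determines the c_i
solution: c_0 = 4, c_1 = -4, c_2 = 3/2, c_3 = 4

c_0 = 4, c_1 = -4, c_2 = 3/2, c_3 = 4


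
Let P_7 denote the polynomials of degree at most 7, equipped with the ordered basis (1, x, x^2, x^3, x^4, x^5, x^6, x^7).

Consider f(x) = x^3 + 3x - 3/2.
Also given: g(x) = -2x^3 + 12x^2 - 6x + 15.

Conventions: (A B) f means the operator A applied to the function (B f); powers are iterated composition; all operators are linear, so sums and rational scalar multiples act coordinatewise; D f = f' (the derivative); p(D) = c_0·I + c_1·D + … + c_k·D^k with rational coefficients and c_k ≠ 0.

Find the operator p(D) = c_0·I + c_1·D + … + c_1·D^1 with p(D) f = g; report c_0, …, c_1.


D^0 f = x^3 + 3x - 3/2
D^1 f = 3x^2 + 3
matching coefficients of g against c_0 f + c_1 Df + … from the top degree down determines the c_i
solution: c_0 = -2, c_1 = 4

p(D) = -2·I + 4·D, i.e. c_0 = -2, c_1 = 4


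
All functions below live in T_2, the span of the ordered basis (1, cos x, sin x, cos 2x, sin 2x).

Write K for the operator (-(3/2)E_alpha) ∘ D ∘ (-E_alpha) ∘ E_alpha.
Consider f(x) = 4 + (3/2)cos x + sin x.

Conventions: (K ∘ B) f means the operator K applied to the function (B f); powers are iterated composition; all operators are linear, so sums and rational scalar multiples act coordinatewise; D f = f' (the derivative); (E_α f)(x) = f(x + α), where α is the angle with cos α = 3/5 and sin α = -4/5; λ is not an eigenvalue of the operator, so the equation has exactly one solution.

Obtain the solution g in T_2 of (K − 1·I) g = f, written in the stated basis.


write g with unknown coordinates in the stated basis and equate coefficients in (K − 1·I) g = f
solving from the highest basis element down gives g = -4 + (348/1097)cos x - (1289/1097)sin x
check: K g = (3987/2194)cos x - (192/1097)sin x
so K g − 1·g = 4 + (3/2)cos x + sin x = f ✓

the result is g(x) = -4 + (348/1097)cos x - (1289/1097)sin x


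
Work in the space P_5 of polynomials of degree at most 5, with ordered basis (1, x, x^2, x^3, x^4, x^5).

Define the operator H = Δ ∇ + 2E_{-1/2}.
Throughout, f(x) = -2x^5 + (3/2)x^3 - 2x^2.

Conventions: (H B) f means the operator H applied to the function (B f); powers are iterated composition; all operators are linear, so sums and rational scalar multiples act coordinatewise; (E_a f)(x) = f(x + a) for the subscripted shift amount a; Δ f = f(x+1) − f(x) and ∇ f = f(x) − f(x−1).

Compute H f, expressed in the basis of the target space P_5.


∇ f = -10x^4 + 20x^3 - (31/2)x^2 + (3/2)x + 3/2
Δ ∇ f = -40x^3 - 11x - 4
E_{-1/2} f = -2x^5 + 5x^4 - (7/2)x^3 - (7/4)x^2 + (5/2)x - 5/8
(2E_{-1/2}) f = -4x^5 + 10x^4 - 7x^3 - (7/2)x^2 + 5x - 5/4
(Δ ∇ + 2E_{-1/2}) f = -4x^5 + 10x^4 - 47x^3 - (7/2)x^2 - 6x - 21/4

g(x) = -4x^5 + 10x^4 - 47x^3 - (7/2)x^2 - 6x - 21/4
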